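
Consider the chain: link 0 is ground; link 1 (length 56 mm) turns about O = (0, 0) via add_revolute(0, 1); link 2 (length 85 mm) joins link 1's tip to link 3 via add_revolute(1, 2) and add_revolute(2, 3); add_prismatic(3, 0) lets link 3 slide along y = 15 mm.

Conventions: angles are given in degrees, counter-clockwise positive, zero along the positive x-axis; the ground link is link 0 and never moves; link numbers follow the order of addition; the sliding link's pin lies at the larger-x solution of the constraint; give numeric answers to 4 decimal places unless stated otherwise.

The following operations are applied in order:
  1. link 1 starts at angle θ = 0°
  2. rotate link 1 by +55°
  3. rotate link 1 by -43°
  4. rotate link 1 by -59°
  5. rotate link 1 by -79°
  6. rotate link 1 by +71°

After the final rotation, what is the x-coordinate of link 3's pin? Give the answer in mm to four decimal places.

geometry: r = 56 mm, L = 85 mm, e = 15 mm; θ starts at 0°
rotate link 1 by +55°: θ ← 0° +55° = 55°
rotate link 1 by -43°: θ ← 55° -43° = 12°
rotate link 1 by -59°: θ ← 12° -59° = -47°
rotate link 1 by -79°: θ ← -47° -79° = -126°
rotate link 1 by +71°: θ ← -126° +71° = -55°
crank pin P = (r cos θ, r sin θ) = (32.120280, -45.872514)
h = r sin θ − e = -45.872514 − 15 = -60.872514
x = r cos θ + √(L² − h²) = 32.120280 + 59.325686 = 91.445966

91.4460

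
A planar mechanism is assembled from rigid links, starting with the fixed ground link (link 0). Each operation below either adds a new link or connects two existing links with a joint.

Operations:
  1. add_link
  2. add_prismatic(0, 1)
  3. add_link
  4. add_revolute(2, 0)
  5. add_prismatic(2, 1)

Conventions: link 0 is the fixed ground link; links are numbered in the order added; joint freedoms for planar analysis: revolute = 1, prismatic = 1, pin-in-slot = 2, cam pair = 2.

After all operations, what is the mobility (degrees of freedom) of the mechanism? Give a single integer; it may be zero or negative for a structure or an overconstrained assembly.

link 0 = ground. State L|J1|J2 = 1|0|0
+link1  2|0|0
P(0,1) f=1→J1  2|1|0
+link2  3|1|0
R(2,0) f=1→J1  3|2|0
P(2,1) f=1→J1  3|3|0
M = 3(3−1)−2·3−0 = 6−6−0 = 0

M = 0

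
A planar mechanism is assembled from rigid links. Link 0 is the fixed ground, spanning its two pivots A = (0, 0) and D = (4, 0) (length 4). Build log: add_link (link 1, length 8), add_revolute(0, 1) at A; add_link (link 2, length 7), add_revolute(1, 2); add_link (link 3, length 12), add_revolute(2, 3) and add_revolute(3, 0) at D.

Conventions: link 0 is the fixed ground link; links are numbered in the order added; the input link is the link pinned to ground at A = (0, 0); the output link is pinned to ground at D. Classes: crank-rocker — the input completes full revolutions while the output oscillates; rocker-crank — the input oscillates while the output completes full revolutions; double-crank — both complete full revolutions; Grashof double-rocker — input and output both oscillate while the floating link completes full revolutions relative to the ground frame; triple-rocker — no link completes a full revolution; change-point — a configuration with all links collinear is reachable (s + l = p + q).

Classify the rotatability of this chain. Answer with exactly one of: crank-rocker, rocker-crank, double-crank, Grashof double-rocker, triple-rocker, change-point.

lengths: ground=4, input=8, coupler=7, output=12
sorted: s=4 (shortest), l=12 (longest), p+q=15
s + l = 16 vs p + q = 15
s + l > p + q → non-Grashof → no link fully rotates → triple-rocker

triple-rocker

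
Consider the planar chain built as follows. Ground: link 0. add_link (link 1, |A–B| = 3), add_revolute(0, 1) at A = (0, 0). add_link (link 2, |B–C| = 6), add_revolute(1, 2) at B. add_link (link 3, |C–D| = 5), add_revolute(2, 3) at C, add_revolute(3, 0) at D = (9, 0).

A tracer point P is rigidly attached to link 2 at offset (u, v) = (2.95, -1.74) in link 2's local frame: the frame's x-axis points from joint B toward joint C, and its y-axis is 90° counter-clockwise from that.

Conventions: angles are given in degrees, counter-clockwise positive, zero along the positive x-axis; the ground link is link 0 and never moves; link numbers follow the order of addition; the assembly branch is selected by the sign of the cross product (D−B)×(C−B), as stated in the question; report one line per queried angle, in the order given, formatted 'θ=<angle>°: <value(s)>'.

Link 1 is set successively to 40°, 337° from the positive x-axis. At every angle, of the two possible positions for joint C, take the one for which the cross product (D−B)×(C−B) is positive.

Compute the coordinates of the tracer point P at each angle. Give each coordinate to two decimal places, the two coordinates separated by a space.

A=(0,0), D=(9.00,0)
θ=40°: B = A + 3.00·(cos40°, sin40°) = (2.2981, 1.9284)
θ=40°: |BD| = 6.9738
θ=40°: circle(B,6.00) ∩ circle(D,5.00): a=4.2756, h=4.2095
θ=40°:   candidates: C₊=(7.5710,4.7914) cross=29.356; C₋=(5.2430,-3.2992) cross=-29.356
θ=40°:   branch + wants cross > 0 → take C=(7.5710,4.7914) (cross=29.356)
θ=40°: ex = (C−B)/|BC| = (0.8788,0.4772); ey = (-0.4772,0.8788)
θ=40°: P = B + 2.95·ex + -1.74·ey = (5.7209,1.8069)
θ=337°: B = A + 3.00·(cos337°, sin337°) = (2.7615, -1.1722)
θ=337°: |BD| = 6.3477
θ=337°: circle(B,6.00) ∩ circle(D,5.00): a=4.0403, h=4.4358
θ=337°:   candidates: C₊=(5.9132,3.9334) cross=28.157; C₋=(7.5515,-4.7856) cross=-28.157
θ=337°:   branch + wants cross > 0 → take C=(5.9132,3.9334) (cross=28.157)
θ=337°: ex = (C−B)/|BC| = (0.5253,0.8509); ey = (-0.8509,0.5253)
θ=337°: P = B + 2.95·ex + -1.74·ey = (5.7917,0.4241)

θ=40°: 5.72 1.81
θ=337°: 5.79 0.42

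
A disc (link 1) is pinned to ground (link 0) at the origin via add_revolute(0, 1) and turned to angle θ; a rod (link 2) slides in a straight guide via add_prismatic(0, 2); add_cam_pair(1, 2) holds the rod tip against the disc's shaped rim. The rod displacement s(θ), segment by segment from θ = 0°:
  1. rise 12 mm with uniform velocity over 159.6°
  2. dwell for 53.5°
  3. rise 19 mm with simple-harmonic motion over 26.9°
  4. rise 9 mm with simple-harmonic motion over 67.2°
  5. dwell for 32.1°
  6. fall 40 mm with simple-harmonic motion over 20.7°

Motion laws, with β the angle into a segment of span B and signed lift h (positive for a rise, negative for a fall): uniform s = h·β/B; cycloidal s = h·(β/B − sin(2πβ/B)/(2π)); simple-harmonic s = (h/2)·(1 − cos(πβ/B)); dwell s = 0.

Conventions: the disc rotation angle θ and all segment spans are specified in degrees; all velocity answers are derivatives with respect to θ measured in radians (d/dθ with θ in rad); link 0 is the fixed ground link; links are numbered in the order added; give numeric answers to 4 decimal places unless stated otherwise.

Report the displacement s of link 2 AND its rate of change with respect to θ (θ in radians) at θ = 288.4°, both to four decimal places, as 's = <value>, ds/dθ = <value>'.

segment 1 (0° to 159.6°, uniform, h = 12) is passed completely: s = 0.0000 + (12) = 12.0000
segment 2 (159.6° to 213.1°, dwell): s unchanged at 12.0000
segment 3 (213.1° to 240°, simple-harmonic, h = 19) is passed completely: s = 12.0000 + (19) = 31.0000
θ = 288.4° falls in segment 4 (240° to 307.2°, simple-harmonic, h = 9): β = 288.4 − 240 = 48.4°, B = 67.2°; Δs = 9/2·(1 − cos(π·0.7202)) = 7.3710; s = 31.0000 + 7.3710 = 38.3710
velocity in seg [240°–307.2°] (simple-harmonic), θ in radians: β = 48.4° = 0.8447 rad, B = 67.2° = 1.1729 rad; ds/dθ = (πh/(2B)) sin(πβ/B) = (π·9/(2·1.1729)) sin(π·0.7202) = 9.281687 mm/rad

s = 38.3710, ds/dθ = 9.2817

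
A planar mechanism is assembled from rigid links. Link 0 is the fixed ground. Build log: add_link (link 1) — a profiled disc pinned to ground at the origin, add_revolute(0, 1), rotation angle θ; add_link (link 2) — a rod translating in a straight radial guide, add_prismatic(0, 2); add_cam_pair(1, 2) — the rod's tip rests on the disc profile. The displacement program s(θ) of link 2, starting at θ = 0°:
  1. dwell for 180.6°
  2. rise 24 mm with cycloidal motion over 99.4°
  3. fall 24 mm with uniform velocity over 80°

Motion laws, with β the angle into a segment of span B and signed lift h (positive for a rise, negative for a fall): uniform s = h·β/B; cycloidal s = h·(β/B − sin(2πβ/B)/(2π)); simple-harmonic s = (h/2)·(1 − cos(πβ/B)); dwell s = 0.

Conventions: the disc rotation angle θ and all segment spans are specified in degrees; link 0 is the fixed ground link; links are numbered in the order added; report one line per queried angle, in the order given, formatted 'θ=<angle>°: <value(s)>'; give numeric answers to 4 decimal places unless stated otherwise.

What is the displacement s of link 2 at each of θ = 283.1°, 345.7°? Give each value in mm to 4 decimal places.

seg 1 [0°–180.6°] dwell: s stays 0.0000
seg 2 [180.6°–280°] cycloidal, h=24: full span → s += 24 → s = 24.0000
seg 3 [280°–360°] uniform, h=-24: θ=283.1° here. β=3.1, B=80. -24·3.1/80 = -0.9300 → s = 23.0700
seg 3 [280°–360°] uniform, h=-24: θ=345.7° here. β=65.7, B=80. -24·65.7/80 = -19.7100 → s = 4.2900

θ=283.1°: 23.0700
θ=345.7°: 4.2900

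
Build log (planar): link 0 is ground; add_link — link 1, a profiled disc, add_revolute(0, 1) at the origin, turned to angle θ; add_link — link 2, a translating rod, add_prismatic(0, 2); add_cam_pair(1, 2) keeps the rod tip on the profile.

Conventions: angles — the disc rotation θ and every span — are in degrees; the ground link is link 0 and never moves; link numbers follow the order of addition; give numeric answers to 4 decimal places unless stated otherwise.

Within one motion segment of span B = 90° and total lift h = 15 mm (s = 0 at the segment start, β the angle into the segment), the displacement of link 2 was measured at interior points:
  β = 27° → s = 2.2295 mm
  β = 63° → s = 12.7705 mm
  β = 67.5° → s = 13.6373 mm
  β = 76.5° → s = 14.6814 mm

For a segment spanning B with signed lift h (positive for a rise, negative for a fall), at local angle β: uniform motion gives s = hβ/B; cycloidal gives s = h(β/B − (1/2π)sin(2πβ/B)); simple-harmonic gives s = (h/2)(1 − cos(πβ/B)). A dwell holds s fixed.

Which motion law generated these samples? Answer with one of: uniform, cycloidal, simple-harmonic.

candidates at β/B = r: uniform s = h·r (linear in β); cycloidal s = h·(r − sin(2πr)/(2π)); simple-harmonic s = (h/2)(1 − cos(πr))
β=27°: printed 2.2295 | uniform 4.5000, cycloidal 2.2295, simple-harmonic 3.0916
β=63°: printed 12.7705 | uniform 10.5000, cycloidal 12.7705, simple-harmonic 11.9084
β=67.5°: printed 13.6373 | uniform 11.2500, cycloidal 13.6373, simple-harmonic 12.8033
β=76.5°: printed 14.6814 | uniform 12.7500, cycloidal 14.6814, simple-harmonic 14.1825
only one law matches every sample → cycloidal

cycloidal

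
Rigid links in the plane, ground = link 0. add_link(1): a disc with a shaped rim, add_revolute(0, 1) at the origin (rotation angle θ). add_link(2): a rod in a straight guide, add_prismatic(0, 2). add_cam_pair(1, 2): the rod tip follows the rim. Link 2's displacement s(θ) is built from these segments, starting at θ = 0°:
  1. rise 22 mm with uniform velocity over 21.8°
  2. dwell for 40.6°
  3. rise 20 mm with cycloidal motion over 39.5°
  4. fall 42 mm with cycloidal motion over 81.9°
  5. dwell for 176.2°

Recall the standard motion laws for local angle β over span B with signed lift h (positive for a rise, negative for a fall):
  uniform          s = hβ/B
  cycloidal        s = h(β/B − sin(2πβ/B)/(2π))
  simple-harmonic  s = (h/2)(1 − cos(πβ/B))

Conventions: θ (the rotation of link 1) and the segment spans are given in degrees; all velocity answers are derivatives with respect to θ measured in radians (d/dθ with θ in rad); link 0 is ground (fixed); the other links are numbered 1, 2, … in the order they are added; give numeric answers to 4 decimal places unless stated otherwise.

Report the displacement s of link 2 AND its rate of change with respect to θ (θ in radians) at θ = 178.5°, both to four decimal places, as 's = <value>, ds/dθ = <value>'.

segment 1 (0° to 21.8°, uniform, h = 22) is passed completely: s = 0.0000 + (22) = 22.0000
segment 2 (21.8° to 62.4°, dwell): s unchanged at 22.0000
segment 3 (62.4° to 101.9°, cycloidal, h = 20) is passed completely: s = 22.0000 + (20) = 42.0000
θ = 178.5° falls in segment 4 (101.9° to 183.8°, cycloidal, h = -42): β = 178.5 − 101.9 = 76.6°, B = 81.9°; Δs = -42·(0.9353 − sin(2π·0.9353)/(2π)) = -41.9257; s = 42.0000 − 41.9257 = 0.0743
velocity in seg [101.9°–183.8°] (cycloidal), θ in radians: β = 76.6° = 1.3369 rad, B = 81.9° = 1.4294 rad; ds/dθ = (h/B)(1 − cos(2πβ/B)) = ((-42)/1.4294)(1 − cos(2π·0.9353)) = -2.395577 mm/rad

s = 0.0743, ds/dθ = -2.3956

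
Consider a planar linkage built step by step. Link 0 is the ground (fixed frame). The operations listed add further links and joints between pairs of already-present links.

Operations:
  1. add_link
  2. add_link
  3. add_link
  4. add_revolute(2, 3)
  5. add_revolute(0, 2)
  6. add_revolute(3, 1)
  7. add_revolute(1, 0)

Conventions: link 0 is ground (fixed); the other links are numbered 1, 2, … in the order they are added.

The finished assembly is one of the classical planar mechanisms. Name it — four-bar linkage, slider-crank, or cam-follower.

links: 4 (incl. ground); joints: 4 revolute, 0 prismatic, 0 higher (cam) pair, forming one closed loop
4 links in a single 4R loop → four-bar linkage

four-bar linkage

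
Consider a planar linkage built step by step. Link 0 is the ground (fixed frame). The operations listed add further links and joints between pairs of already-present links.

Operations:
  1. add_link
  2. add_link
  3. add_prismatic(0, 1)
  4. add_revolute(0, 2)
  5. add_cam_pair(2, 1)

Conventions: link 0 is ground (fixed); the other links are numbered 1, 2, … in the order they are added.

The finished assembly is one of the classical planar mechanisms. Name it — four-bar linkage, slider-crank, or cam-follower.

links: 3 (incl. ground); joints: 1 revolute, 1 prismatic, 1 higher (cam) pair, forming one closed loop
3 links, revolute + prismatic + higher pair in one loop → cam-follower

cam-follower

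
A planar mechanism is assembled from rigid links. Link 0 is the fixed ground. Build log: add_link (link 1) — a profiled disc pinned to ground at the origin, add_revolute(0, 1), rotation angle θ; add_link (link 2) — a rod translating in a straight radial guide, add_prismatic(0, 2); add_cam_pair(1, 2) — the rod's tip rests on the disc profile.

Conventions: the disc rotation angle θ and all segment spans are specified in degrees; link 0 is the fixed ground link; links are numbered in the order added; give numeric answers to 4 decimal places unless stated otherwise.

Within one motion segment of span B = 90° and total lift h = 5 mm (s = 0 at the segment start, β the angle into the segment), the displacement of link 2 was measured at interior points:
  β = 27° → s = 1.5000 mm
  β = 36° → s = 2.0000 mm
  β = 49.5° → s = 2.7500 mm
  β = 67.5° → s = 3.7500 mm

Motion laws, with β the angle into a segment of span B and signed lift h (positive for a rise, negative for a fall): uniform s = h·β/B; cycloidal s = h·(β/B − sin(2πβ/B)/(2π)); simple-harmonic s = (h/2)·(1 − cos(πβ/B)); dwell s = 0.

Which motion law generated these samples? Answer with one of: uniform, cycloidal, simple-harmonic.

candidates at β/B = r: uniform s = h·r (linear in β); cycloidal s = h·(r − sin(2πr)/(2π)); simple-harmonic s = (h/2)(1 − cos(πr))
β=27°: printed 1.5000 | uniform 1.5000, cycloidal 0.7432, simple-harmonic 1.0305
β=36°: printed 2.0000 | uniform 2.0000, cycloidal 1.5323, simple-harmonic 1.7275
β=49.5°: printed 2.7500 | uniform 2.7500, cycloidal 2.9959, simple-harmonic 2.8911
β=67.5°: printed 3.7500 | uniform 3.7500, cycloidal 4.5458, simple-harmonic 4.2678
only one law matches every sample → uniform

uniform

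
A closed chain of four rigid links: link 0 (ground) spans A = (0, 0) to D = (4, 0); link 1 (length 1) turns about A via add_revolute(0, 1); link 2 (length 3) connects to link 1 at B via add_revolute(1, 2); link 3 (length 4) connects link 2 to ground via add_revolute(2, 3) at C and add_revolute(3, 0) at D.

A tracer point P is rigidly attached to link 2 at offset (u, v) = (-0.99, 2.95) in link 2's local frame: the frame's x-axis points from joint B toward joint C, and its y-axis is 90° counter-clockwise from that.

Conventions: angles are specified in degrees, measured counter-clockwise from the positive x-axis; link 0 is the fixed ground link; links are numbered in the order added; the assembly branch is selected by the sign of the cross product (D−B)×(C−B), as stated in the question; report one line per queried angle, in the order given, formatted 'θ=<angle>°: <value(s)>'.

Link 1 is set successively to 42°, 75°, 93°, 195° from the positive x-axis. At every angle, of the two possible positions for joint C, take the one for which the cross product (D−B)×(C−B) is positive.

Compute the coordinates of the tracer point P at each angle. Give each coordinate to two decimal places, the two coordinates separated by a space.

A=(0,0), D=(4.00,0)
θ=42°: B = A + 1.00·(cos42°, sin42°) = (0.7431, 0.6691)
θ=42°: |BD| = 3.3249
θ=42°: circle(B,3.00) ∩ circle(D,4.00): a=0.6098, h=2.9374
θ=42°:   candidates: C₊=(1.9316,3.4237) cross=9.766; C₋=(0.7493,-2.3309) cross=-9.766
θ=42°:   branch + wants cross > 0 → take C=(1.9316,3.4237) (cross=9.766)
θ=42°: ex = (C−B)/|BC| = (0.3961,0.9182); ey = (-0.9182,0.3961)
θ=42°: P = B + -0.99·ex + 2.95·ey = (-2.3577,0.9288)
θ=75°: B = A + 1.00·(cos75°, sin75°) = (0.2588, 0.9659)
θ=75°: |BD| = 3.8639
θ=75°: circle(B,3.00) ∩ circle(D,4.00): a=1.0261, h=2.8191
θ=75°:   candidates: C₊=(1.9571,3.4390) cross=10.892; C₋=(0.5476,-2.0201) cross=-10.892
θ=75°:   branch + wants cross > 0 → take C=(1.9571,3.4390) (cross=10.892)
θ=75°: ex = (C−B)/|BC| = (0.5661,0.8243); ey = (-0.8243,0.5661)
θ=75°: P = B + -0.99·ex + 2.95·ey = (-2.7334,1.8198)
θ=93°: B = A + 1.00·(cos93°, sin93°) = (-0.0523, 0.9986)
θ=93°: |BD| = 4.1736
θ=93°: circle(B,3.00) ∩ circle(D,4.00): a=1.2482, h=2.7280
θ=93°:   candidates: C₊=(1.8123,3.3487) cross=11.386; C₋=(0.5068,-1.9488) cross=-11.386
θ=93°:   branch + wants cross > 0 → take C=(1.8123,3.3487) (cross=11.386)
θ=93°: ex = (C−B)/|BC| = (0.6216,0.7834); ey = (-0.7834,0.6216)
θ=93°: P = B + -0.99·ex + 2.95·ey = (-2.9786,2.0567)
θ=195°: B = A + 1.00·(cos195°, sin195°) = (-0.9659, -0.2588)
θ=195°: |BD| = 4.9727
θ=195°: circle(B,3.00) ∩ circle(D,4.00): a=1.7825, h=2.4130
θ=195°:   candidates: C₊=(0.6885,2.2437) cross=11.999; C₋=(0.9397,-2.5758) cross=-11.999
θ=195°:   branch + wants cross > 0 → take C=(0.6885,2.2437) (cross=11.999)
θ=195°: ex = (C−B)/|BC| = (0.5515,0.8342); ey = (-0.8342,0.5515)
θ=195°: P = B + -0.99·ex + 2.95·ey = (-3.9727,0.5422)

θ=42°: -2.36 0.93
θ=75°: -2.73 1.82
θ=93°: -2.98 2.06
θ=195°: -3.97 0.54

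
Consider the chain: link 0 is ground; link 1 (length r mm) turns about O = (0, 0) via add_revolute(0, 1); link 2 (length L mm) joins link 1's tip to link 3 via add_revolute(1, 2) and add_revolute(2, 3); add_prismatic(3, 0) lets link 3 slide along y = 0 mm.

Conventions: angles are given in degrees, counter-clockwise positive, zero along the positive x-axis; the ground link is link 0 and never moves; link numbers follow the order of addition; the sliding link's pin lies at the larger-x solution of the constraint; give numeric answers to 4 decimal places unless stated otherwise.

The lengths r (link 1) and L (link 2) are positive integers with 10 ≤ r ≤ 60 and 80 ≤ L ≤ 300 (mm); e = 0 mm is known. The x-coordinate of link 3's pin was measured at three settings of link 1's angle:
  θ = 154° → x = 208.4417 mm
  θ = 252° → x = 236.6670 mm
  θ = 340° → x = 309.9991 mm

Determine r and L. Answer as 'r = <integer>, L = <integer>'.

constraint per measurement: (x − r cos θ)² + (r sin θ − e)² = L²
subtracting the θ₁ and θ₂ equations cancels the r² and L² terms:
r = (x₁² − x₂²) / (2[(x₁cos θ₁ + e sin θ₁) − (x₂cos θ₂ + e sin θ₂)]) = 55.0000 → r = 55
L² = (x₁ − r cos θ₁)² + (r sin θ₁ − e)² = 67081.0198 → L = 259.0000 → L = 259
check at θ₃=340°: x = 309.9991 (printed 309.9991) ✓

r = 55, L = 259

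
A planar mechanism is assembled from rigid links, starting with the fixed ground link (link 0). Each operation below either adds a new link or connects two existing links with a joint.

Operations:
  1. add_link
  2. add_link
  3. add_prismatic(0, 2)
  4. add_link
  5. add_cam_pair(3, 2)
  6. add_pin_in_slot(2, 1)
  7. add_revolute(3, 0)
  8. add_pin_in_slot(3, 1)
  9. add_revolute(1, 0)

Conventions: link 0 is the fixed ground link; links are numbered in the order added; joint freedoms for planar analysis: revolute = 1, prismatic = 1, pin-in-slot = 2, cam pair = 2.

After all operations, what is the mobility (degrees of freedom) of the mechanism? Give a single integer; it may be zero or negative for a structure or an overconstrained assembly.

link 0 = ground. State L|J1|J2 = 1|0|0
+link1  2|0|0
+link2  3|0|0
P(0,2) f=1→J1  3|1|0
+link3  4|1|0
C(3,2) f=2→J2  4|1|1
PS(2,1) f=2→J2  4|1|2
R(3,0) f=1→J1  4|2|2
PS(3,1) f=2→J2  4|2|3
R(1,0) f=1→J1  4|3|3
M = 3(4−1)−2·3−3 = 9−6−3 = 0

M = 0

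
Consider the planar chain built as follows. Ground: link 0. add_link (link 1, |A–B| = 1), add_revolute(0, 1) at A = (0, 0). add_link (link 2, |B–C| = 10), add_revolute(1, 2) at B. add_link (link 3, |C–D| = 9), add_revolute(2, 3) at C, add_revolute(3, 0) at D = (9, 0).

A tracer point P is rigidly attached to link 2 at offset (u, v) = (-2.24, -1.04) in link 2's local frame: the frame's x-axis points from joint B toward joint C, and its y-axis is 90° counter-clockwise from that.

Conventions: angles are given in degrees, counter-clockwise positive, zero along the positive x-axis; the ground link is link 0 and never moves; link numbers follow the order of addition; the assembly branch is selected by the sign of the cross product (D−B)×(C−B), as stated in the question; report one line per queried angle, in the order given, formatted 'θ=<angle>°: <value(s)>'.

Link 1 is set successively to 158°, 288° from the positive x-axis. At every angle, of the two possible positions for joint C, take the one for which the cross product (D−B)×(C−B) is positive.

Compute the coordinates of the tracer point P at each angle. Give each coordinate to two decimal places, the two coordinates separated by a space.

A=(0,0), D=(9.00,0)
θ=158°: B = A + 1.00·(cos158°, sin158°) = (-0.9272, 0.3746)
θ=158°: |BD| = 9.9342
θ=158°: circle(B,10.00) ∩ circle(D,9.00): a=5.9234, h=8.0569
θ=158°:   candidates: C₊=(5.2958,8.2024) cross=80.039; C₋=(4.6882,-7.8999) cross=-80.039
θ=158°:   branch + wants cross > 0 → take C=(5.2958,8.2024) (cross=80.039)
θ=158°: ex = (C−B)/|BC| = (0.6223,0.7828); ey = (-0.7828,0.6223)
θ=158°: P = B + -2.24·ex + -1.04·ey = (-1.5070,-2.0260)
θ=288°: B = A + 1.00·(cos288°, sin288°) = (0.3090, -0.9511)
θ=288°: |BD| = 8.7429
θ=288°: circle(B,10.00) ∩ circle(D,9.00): a=5.4580, h=8.3791
θ=288°:   candidates: C₊=(4.8232,7.9721) cross=73.258; C₋=(6.6462,-8.6867) cross=-73.258
θ=288°:   branch + wants cross > 0 → take C=(4.8232,7.9721) (cross=73.258)
θ=288°: ex = (C−B)/|BC| = (0.4514,0.8923); ey = (-0.8923,0.4514)
θ=288°: P = B + -2.24·ex + -1.04·ey = (0.2259,-3.4193)

θ=158°: -1.51 -2.03
θ=288°: 0.23 -3.42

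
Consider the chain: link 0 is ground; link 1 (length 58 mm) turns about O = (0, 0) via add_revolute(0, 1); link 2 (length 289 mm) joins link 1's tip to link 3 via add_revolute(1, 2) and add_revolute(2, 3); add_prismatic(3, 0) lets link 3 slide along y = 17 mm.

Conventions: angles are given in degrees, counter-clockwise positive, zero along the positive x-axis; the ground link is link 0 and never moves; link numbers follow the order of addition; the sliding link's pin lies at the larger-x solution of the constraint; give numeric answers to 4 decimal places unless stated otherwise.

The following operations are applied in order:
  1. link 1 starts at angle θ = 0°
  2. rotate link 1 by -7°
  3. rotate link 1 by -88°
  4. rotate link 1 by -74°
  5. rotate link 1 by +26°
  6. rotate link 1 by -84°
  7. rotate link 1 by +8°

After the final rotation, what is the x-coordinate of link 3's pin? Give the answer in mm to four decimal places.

geometry: r = 58 mm, L = 289 mm, e = 17 mm; θ starts at 0°
rotate link 1 by -7°: θ ← 0° -7° = -7°
rotate link 1 by -88°: θ ← -7° -88° = -95°
rotate link 1 by -74°: θ ← -95° -74° = -169°
rotate link 1 by +26°: θ ← -169° +26° = -143°
rotate link 1 by -84°: θ ← -143° -84° = -227°
rotate link 1 by +8°: θ ← -227° +8° = -219°
crank pin P = (r cos θ, r sin θ) = (-45.074466, 36.500583)
h = r sin θ − e = 36.500583 − 17 = 19.500583
x = r cos θ + √(L² − h²) = -45.074466 + 288.341338 = 243.266872

243.2669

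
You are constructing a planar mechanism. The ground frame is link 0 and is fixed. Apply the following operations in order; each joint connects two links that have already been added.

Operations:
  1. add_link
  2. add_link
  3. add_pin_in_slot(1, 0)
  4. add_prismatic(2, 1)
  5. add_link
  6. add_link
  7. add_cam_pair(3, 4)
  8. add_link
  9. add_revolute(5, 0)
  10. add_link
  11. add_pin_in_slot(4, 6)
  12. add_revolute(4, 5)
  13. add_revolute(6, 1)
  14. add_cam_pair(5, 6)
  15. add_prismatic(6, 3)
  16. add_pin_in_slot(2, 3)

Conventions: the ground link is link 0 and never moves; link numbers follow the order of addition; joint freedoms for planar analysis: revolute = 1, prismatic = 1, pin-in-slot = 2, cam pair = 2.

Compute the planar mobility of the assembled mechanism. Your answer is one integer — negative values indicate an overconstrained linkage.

link 0 = ground. State L|J1|J2 = 1|0|0
+link1  2|0|0
+link2  3|0|0
PS(1,0) f=2→J2  3|0|1
P(2,1) f=1→J1  3|1|1
+link3  4|1|1
+link4  5|1|1
C(3,4) f=2→J2  5|1|2
+link5  6|1|2
R(5,0) f=1→J1  6|2|2
+link6  7|2|2
PS(4,6) f=2→J2  7|2|3
R(4,5) f=1→J1  7|3|3
R(6,1) f=1→J1  7|4|3
C(5,6) f=2→J2  7|4|4
P(6,3) f=1→J1  7|5|4
PS(2,3) f=2→J2  7|5|5
M = 3(7−1)−2·5−5 = 18−10−5 = 3

M = 3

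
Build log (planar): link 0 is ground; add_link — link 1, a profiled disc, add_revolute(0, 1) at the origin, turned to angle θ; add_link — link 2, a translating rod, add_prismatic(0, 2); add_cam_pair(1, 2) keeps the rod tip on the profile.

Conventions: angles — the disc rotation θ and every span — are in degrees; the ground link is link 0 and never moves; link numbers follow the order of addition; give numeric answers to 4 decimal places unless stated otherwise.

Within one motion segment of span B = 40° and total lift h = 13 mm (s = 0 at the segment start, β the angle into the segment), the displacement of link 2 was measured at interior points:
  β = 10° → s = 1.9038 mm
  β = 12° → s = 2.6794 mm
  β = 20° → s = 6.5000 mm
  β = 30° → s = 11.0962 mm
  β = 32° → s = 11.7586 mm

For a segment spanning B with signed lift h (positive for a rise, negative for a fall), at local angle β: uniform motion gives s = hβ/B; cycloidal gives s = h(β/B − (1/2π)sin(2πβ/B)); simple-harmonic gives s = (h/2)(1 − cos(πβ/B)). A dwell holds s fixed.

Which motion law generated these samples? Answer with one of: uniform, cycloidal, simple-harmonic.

candidates at β/B = r: uniform s = h·r (linear in β); cycloidal s = h·(r − sin(2πr)/(2π)); simple-harmonic s = (h/2)(1 − cos(πr))
β=10°: printed 1.9038 | uniform 3.2500, cycloidal 1.1810, simple-harmonic 1.9038
β=12°: printed 2.6794 | uniform 3.9000, cycloidal 1.9323, simple-harmonic 2.6794
β=20°: printed 6.5000 | uniform 6.5000, cycloidal 6.5000, simple-harmonic 6.5000
β=30°: printed 11.0962 | uniform 9.7500, cycloidal 11.8190, simple-harmonic 11.0962
β=32°: printed 11.7586 | uniform 10.4000, cycloidal 12.3677, simple-harmonic 11.7586
only one law matches every sample → simple-harmonic

simple-harmonic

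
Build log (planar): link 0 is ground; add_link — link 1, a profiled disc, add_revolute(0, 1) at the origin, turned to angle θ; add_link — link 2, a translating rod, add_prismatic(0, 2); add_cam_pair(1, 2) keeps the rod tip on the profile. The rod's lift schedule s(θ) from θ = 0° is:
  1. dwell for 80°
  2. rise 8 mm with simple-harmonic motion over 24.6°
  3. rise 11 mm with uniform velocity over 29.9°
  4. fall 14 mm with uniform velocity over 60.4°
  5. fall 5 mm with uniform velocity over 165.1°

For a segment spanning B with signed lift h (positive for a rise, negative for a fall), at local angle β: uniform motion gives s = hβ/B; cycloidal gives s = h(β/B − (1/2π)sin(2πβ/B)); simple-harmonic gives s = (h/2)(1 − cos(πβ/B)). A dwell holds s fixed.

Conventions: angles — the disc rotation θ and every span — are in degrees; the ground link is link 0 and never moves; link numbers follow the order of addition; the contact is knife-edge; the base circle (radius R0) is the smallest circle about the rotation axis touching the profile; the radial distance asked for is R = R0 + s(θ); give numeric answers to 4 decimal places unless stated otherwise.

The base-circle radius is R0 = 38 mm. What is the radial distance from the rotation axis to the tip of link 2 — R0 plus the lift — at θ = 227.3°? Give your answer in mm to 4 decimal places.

seg 1 [0°–80°] dwell: s stays 0.0000
seg 2 [80°–104.6°] simple-harmonic, h=8: full span → s += 8 → s = 8.0000
seg 3 [104.6°–134.5°] uniform, h=11: full span → s += 11 → s = 19.0000
seg 4 [134.5°–194.9°] uniform, h=-14: full span → s += -14 → s = 5.0000
seg 5 [194.9°–360°] uniform, h=-5: θ=227.3° here. β=32.4, B=165.1. -5·32.4/165.1 = -0.9812 → s = 4.0188
R = R0 + s = 38 + 4.0188 = 42.0188

42.0188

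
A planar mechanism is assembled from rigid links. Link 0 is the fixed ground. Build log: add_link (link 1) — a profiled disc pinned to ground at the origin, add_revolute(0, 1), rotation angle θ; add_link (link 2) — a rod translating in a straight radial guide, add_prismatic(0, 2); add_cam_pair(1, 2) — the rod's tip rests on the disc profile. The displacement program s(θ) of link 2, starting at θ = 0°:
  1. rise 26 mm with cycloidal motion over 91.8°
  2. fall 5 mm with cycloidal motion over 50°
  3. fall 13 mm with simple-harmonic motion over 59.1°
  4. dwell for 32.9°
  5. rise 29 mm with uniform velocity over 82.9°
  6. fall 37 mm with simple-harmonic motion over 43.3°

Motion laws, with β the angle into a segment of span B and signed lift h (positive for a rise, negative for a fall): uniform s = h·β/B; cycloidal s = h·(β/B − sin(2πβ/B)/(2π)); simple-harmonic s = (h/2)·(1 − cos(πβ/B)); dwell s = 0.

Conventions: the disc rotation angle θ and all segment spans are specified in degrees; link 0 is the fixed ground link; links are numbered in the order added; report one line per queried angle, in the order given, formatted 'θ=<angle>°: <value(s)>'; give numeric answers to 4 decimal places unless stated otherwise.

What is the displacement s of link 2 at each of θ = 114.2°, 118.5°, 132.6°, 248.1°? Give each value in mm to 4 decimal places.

seg 1 [0°–91.8°] cycloidal, h=26: full span → s += 26 → s = 26.0000
seg 2 [91.8°–141.8°] cycloidal, h=-5: θ=114.2° here. β=22.4, B=50. -5·(0.4480 − sin(2π·0.4480)/(2π)) = -1.9846 → s = 24.0154
seg 2 [91.8°–141.8°] cycloidal, h=-5: θ=118.5° here. β=26.7, B=50. -5·(0.5340 − sin(2π·0.5340)/(2π)) = -2.8387 → s = 23.1613
seg 2 [91.8°–141.8°] cycloidal, h=-5: θ=132.6° here. β=40.8, B=50. -5·(0.8160 − sin(2π·0.8160)/(2π)) = -4.8083 → s = 21.1917
seg 2 [91.8°–141.8°] cycloidal, h=-5: full span → s += -5 → s = 21.0000
seg 3 [141.8°–200.9°] simple-harmonic, h=-13: full span → s += -13 → s = 8.0000
seg 4 [200.9°–233.8°] dwell: s stays 8.0000
seg 5 [233.8°–316.7°] uniform, h=29: θ=248.1° here. β=14.3, B=82.9. 29·14.3/82.9 = 5.0024 → s = 13.0024

θ=114.2°: 24.0154
θ=118.5°: 23.1613
θ=132.6°: 21.1917
θ=248.1°: 13.0024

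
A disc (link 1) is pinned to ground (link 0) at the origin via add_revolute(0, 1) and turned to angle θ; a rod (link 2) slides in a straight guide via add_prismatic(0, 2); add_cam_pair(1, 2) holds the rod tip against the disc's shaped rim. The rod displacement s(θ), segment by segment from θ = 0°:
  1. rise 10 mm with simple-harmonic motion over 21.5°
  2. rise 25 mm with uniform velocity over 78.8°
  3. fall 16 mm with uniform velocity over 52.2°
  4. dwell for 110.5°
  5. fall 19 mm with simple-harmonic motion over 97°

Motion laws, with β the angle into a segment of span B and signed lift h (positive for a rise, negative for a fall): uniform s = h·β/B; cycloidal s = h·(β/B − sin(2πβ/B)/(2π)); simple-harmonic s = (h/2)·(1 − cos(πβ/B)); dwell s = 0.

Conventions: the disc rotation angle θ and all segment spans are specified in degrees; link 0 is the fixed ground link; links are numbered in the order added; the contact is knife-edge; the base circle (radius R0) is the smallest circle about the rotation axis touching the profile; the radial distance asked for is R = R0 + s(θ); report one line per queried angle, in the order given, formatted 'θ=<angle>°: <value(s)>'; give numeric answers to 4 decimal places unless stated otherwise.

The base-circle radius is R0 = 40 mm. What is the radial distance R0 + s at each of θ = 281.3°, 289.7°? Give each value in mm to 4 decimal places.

segment 1 (0° to 21.5°, simple-harmonic, h = 10) is passed completely: s = 0.0000 + (10) = 10.0000
segment 2 (21.5° to 100.3°, uniform, h = 25) is passed completely: s = 10.0000 + (25) = 35.0000
segment 3 (100.3° to 152.5°, uniform, h = -16) is passed completely: s = 35.0000 + (-16) = 19.0000
segment 4 (152.5° to 263°, dwell): s unchanged at 19.0000
θ = 281.3° falls in segment 5 (263° to 360°, simple-harmonic, h = -19): β = 281.3 − 263 = 18.3°, B = 97°; Δs = -19/2·(1 − cos(π·0.1887)) = -1.6203; s = 19.0000 − 1.6203 = 17.3797
θ = 289.7° falls in segment 5 (263° to 360°, simple-harmonic, h = -19): β = 289.7 − 263 = 26.7°, B = 97°; Δs = -19/2·(1 − cos(π·0.2753)) = -3.3361; s = 19.0000 − 3.3361 = 15.6639
θ=281.3°: R = R0 + s = 40 + 17.3797 = 57.3797
θ=289.7°: R = R0 + s = 40 + 15.6639 = 55.6639

θ=281.3°: 57.3797
θ=289.7°: 55.6639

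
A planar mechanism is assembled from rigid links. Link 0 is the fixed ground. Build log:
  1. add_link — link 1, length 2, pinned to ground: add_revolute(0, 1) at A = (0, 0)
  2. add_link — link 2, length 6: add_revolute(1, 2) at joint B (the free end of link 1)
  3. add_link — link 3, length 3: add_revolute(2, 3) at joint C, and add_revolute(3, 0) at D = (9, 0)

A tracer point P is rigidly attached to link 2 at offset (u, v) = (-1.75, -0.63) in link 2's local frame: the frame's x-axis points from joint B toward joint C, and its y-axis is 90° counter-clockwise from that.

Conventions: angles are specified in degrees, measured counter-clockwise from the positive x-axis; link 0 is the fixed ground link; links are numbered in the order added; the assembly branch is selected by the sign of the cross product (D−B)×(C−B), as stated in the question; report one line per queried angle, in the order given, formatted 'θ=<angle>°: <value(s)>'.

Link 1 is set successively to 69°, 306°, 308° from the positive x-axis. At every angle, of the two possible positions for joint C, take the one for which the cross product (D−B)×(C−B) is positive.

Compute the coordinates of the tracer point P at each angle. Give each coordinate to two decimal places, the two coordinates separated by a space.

A=(0,0), D=(9.00,0)
θ=69°: B = A + 2.00·(cos69°, sin69°) = (0.7167, 1.8672)
θ=69°: |BD| = 8.4911
θ=69°: circle(B,6.00) ∩ circle(D,3.00): a=5.8354, h=1.3955
θ=69°:   candidates: C₊=(6.7162,1.9453) cross=11.850; C₋=(6.1025,-0.7774) cross=-11.850
θ=69°:   branch + wants cross > 0 → take C=(6.7162,1.9453) (cross=11.850)
θ=69°: ex = (C−B)/|BC| = (0.9999,0.0130); ey = (-0.0130,0.9999)
θ=69°: P = B + -1.75·ex + -0.63·ey = (-1.0249,1.2144)
θ=306°: B = A + 2.00·(cos306°, sin306°) = (1.1756, -1.6180)
θ=306°: |BD| = 7.9900
θ=306°: circle(B,6.00) ∩ circle(D,3.00): a=5.6846, h=1.9197
θ=306°:   candidates: C₊=(6.3536,1.4131) cross=15.338; C₋=(7.1311,-2.3468) cross=-15.338
θ=306°:   branch + wants cross > 0 → take C=(6.3536,1.4131) (cross=15.338)
θ=306°: ex = (C−B)/|BC| = (0.8630,0.5052); ey = (-0.5052,0.8630)
θ=306°: P = B + -1.75·ex + -0.63·ey = (-0.0164,-3.0458)
θ=308°: B = A + 2.00·(cos308°, sin308°) = (1.2313, -1.5760)
θ=308°: |BD| = 7.9269
θ=308°: circle(B,6.00) ∩ circle(D,3.00): a=5.6665, h=1.9724
θ=308°:   candidates: C₊=(6.3926,1.4837) cross=15.635; C₋=(7.1769,-2.3825) cross=-15.635
θ=308°:   branch + wants cross > 0 → take C=(6.3926,1.4837) (cross=15.635)
θ=308°: ex = (C−B)/|BC| = (0.8602,0.5099); ey = (-0.5099,0.8602)
θ=308°: P = B + -1.75·ex + -0.63·ey = (0.0472,-3.0104)

θ=69°: -1.02 1.21
θ=306°: -0.02 -3.05
θ=308°: 0.05 -3.01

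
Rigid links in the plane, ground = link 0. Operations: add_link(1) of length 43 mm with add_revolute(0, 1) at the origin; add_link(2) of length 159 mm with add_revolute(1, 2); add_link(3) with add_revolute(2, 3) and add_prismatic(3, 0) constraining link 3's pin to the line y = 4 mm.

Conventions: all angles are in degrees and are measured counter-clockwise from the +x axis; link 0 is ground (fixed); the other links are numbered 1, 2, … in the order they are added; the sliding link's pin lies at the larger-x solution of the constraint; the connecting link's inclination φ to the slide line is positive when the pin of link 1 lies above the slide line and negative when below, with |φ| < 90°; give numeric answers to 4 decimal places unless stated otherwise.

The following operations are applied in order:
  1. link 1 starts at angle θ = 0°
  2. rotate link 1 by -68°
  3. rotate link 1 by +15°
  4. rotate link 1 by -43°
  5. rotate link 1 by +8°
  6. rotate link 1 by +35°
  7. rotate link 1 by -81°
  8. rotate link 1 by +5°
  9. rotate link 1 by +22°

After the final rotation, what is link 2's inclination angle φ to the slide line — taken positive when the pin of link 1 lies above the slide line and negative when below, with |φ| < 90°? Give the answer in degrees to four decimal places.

geometry: r = 43 mm, L = 159 mm, e = 4 mm; θ starts at 0°
rotate link 1 by -68°: θ ← 0° -68° = -68°
rotate link 1 by +15°: θ ← -68° +15° = -53°
rotate link 1 by -43°: θ ← -53° -43° = -96°
rotate link 1 by +8°: θ ← -96° +8° = -88°
rotate link 1 by +35°: θ ← -88° +35° = -53°
rotate link 1 by -81°: θ ← -53° -81° = -134°
rotate link 1 by +5°: θ ← -134° +5° = -129°
rotate link 1 by +22°: θ ← -129° +22° = -107°
h = r sin θ − e = -41.121105 − 4 = -45.121105
sin φ = h / L = -45.121105 / 159 = -0.28378053
φ = arcsin(-0.28378053) = -16.485969°

-16.4860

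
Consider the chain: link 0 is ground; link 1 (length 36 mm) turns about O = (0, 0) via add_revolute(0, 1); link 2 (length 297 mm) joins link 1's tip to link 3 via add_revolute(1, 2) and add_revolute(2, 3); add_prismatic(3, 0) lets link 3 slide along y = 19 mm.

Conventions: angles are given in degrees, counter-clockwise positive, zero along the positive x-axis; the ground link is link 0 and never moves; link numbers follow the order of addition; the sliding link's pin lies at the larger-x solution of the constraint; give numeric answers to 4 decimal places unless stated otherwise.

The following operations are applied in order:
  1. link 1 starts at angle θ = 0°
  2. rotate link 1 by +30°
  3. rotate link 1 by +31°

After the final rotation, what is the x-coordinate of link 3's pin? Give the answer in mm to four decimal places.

geometry: r = 36 mm, L = 297 mm, e = 19 mm; θ starts at 0°
rotate link 1 by +30°: θ ← 0° +30° = 30°
rotate link 1 by +31°: θ ← 30° +31° = 61°
crank pin P = (r cos θ, r sin θ) = (17.453146, 31.486309)
h = r sin θ − e = 31.486309 − 19 = 12.486309
x = r cos θ + √(L² − h²) = 17.453146 + 296.737413 = 314.190559

314.1906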